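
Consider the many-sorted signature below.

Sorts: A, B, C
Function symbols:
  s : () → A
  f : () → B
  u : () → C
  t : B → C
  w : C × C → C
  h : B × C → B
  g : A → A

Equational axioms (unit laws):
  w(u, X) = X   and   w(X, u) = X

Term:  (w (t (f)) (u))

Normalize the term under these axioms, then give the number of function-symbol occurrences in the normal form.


1. (w (t (f)) (u))  →  (t (f))
normal form: (t (f))

size = 2


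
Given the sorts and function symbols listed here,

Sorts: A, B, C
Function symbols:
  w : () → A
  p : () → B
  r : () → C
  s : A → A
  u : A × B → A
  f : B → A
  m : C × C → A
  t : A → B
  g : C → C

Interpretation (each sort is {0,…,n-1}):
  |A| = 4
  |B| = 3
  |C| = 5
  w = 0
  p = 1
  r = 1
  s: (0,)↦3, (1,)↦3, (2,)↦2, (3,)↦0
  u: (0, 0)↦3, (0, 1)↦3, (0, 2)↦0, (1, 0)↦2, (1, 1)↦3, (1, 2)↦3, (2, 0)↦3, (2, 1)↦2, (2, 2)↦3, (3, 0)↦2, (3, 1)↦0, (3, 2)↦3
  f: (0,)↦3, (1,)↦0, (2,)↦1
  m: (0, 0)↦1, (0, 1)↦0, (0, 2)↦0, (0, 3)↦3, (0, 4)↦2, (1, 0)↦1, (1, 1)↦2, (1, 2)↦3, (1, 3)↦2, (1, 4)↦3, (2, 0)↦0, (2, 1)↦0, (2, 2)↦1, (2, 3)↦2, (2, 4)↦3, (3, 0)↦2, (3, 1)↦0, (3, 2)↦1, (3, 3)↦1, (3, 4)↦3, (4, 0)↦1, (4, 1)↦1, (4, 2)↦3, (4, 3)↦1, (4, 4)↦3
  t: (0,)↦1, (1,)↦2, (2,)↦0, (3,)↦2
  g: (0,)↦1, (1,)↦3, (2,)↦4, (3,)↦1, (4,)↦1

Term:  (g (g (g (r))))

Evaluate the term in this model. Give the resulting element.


value = 3

  r = 1
  (g (r)) = g(1,) = 3
  (g (g (r))) = g(3,) = 1
  (g (g (g (r)))) = g(1,) = 3


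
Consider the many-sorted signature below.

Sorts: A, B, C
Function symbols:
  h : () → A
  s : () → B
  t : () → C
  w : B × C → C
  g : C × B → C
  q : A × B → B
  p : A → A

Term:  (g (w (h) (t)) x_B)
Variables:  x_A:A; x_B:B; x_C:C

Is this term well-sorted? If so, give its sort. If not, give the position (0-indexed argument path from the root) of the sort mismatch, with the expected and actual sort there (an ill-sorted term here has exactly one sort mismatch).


ill-sorted at position [0, 0]: expected B, got A

    (h) : A
    (t) : C
  (w (h) (t)) : ✗ arg 0 at [0, 0] has sort A, expected B
  x_B : B


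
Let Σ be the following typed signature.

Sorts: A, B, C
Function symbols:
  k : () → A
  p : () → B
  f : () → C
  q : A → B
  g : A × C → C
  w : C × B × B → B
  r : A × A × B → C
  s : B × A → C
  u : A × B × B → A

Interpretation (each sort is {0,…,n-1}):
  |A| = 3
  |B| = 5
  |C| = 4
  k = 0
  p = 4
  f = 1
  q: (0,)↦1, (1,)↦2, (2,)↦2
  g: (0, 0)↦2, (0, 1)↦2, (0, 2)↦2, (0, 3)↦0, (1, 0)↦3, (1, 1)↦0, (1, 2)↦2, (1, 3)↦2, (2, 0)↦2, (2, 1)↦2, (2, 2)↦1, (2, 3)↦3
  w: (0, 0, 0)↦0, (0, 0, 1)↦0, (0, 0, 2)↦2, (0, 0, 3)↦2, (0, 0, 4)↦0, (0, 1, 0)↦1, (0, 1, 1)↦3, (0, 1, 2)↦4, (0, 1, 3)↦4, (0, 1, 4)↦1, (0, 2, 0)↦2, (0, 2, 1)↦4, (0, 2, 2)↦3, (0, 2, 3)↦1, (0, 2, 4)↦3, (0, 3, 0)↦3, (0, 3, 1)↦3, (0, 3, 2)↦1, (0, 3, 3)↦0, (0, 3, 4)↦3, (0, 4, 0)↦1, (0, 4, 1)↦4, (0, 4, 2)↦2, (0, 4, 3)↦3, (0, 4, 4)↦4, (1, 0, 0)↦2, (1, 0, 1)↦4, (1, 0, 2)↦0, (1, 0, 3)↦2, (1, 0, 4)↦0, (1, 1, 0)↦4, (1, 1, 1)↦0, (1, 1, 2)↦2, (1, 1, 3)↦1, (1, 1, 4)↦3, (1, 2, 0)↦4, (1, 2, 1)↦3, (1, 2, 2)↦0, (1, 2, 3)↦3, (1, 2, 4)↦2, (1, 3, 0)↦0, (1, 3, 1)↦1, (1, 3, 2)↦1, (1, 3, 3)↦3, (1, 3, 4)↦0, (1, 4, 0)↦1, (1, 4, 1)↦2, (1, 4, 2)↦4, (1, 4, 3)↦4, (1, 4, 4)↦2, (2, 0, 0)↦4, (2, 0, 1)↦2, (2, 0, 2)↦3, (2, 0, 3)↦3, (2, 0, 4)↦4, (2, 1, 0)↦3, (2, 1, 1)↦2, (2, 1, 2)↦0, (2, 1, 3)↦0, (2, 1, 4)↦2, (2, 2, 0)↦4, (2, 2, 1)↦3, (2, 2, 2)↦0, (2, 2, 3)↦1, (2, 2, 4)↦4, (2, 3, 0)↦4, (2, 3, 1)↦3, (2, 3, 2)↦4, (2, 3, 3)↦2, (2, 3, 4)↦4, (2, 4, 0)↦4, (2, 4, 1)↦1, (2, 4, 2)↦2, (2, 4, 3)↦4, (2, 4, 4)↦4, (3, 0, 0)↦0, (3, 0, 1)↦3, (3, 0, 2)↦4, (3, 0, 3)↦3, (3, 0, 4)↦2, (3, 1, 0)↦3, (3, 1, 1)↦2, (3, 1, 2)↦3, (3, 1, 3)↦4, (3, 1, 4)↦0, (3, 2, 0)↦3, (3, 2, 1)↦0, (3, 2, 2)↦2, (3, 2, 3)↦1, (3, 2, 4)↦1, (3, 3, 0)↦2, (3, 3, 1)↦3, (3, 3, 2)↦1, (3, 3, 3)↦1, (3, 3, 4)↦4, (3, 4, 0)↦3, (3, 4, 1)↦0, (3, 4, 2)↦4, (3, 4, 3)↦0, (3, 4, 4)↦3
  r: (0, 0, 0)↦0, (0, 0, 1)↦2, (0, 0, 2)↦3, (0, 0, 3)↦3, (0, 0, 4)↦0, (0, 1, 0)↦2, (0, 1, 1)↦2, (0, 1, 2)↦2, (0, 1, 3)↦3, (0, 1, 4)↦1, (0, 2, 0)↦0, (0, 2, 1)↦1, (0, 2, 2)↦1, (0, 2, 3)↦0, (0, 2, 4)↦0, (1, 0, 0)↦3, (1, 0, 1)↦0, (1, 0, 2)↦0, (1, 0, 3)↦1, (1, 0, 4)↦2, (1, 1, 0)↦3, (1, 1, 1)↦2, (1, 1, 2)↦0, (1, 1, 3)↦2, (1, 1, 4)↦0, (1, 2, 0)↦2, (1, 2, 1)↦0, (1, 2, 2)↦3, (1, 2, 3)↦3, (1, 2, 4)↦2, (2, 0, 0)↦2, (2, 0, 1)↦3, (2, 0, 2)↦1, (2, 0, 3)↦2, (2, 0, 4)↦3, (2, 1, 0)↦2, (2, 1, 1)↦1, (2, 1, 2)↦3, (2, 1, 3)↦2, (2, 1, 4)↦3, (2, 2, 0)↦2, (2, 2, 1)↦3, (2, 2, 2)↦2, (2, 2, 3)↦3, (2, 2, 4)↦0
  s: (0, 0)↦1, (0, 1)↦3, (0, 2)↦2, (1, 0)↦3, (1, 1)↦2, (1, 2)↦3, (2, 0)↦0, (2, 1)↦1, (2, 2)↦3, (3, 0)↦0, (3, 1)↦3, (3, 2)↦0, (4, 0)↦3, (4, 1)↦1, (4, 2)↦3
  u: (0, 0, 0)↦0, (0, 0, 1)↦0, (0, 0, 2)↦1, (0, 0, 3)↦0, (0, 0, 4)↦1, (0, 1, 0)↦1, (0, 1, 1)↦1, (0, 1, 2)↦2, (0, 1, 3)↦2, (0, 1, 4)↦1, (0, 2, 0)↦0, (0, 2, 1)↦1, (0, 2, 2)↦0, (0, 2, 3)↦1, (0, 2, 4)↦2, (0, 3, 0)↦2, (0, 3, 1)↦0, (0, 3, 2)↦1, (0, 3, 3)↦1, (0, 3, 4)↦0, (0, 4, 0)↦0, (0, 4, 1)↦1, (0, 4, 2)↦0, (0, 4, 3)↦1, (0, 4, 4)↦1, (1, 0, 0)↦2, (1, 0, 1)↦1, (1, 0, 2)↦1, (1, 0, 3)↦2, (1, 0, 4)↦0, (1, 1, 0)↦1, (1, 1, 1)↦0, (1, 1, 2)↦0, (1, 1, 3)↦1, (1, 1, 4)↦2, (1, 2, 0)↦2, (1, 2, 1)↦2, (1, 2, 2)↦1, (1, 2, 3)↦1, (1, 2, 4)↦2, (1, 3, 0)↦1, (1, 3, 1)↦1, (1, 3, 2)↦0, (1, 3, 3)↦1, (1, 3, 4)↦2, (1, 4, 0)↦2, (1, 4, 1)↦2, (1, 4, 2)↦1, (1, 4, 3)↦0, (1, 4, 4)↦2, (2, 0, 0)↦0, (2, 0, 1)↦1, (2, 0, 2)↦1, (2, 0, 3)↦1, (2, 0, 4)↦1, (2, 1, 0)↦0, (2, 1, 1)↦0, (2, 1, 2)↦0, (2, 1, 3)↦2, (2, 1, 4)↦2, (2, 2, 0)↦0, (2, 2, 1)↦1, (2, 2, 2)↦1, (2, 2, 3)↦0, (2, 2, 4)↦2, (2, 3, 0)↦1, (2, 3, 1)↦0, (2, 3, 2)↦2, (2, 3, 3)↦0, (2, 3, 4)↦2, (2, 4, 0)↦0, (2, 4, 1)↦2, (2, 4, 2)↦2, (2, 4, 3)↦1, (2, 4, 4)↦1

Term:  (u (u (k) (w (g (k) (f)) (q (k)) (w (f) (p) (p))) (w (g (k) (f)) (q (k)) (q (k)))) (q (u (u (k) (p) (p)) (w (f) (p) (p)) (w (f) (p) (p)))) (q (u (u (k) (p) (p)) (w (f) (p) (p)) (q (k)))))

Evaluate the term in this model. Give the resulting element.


  k = 0
  k = 0
  f = 1
  (g (k) (f)) = g(0, 1) = 2
  k = 0
  (q (k)) = q(0,) = 1
  f = 1
  p = 4
  p = 4
  (w (f) (p) (p)) = w(1, 4, 4) = 2
  (w (g (k) (f)) (q (k)) (w (f) (p) (p))) = w(2, 1, 2) = 0
  k = 0
  f = 1
  (g (k) (f)) = g(0, 1) = 2
  k = 0
  (q (k)) = q(0,) = 1
  k = 0
  (q (k)) = q(0,) = 1
  (w (g (k) (f)) (q (k)) (q (k))) = w(2, 1, 1) = 2
  (u (k) (w (g (k) (f)) (q (k)) (w (f) (p) (p))) (w (g (k) (f)) (q (k)) (q (k)))) = u(0, 0, 2) = 1
  k = 0
  p = 4
  p = 4
  (u (k) (p) (p)) = u(0, 4, 4) = 1
  f = 1
  p = 4
  p = 4
  (w (f) (p) (p)) = w(1, 4, 4) = 2
  f = 1
  p = 4
  p = 4
  (w (f) (p) (p)) = w(1, 4, 4) = 2
  (u (u (k) (p) (p)) (w (f) (p) (p)) (w (f) (p) (p))) = u(1, 2, 2) = 1
  (q (u (u (k) (p) (p)) (w (f) (p) (p)) (w (f) (p) (p)))) = q(1,) = 2
  k = 0
  p = 4
  p = 4
  (u (k) (p) (p)) = u(0, 4, 4) = 1
  f = 1
  p = 4
  p = 4
  (w (f) (p) (p)) = w(1, 4, 4) = 2
  k = 0
  (q (k)) = q(0,) = 1
  (u (u (k) (p) (p)) (w (f) (p) (p)) (q (k))) = u(1, 2, 1) = 2
  (q (u (u (k) (p) (p)) (w (f) (p) (p)) (q (k)))) = q(2,) = 2
  (u (u (k) (w (g (k) (f)) (q (k)) (w (f) (p) (p))) (w (g (k) (f)) (q (k)) (q (k)))) (q (u (u (k) (p) (p)) (w (f) (p) (p)) (w (f) (p) (p)))) (q (u (u (k) (p) (p)) (w (f) (p) (p)) (q (k))))) = u(1, 2, 2) = 1

value = 1


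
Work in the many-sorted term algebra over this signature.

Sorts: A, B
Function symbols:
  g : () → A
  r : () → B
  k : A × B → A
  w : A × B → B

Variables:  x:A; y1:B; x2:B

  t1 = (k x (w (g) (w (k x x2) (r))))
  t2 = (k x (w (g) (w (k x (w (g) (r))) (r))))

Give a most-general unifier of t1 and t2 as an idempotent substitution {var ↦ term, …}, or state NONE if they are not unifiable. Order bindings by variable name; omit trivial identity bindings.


{x2 ↦ (w (g) (r))}


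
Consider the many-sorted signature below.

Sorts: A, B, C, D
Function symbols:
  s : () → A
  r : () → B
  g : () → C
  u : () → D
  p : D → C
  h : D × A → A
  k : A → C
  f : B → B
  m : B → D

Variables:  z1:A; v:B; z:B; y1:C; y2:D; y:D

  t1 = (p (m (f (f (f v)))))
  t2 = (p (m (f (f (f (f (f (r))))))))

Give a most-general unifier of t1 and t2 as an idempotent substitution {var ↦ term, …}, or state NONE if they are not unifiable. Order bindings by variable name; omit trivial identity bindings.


{v ↦ (f (f (r)))}


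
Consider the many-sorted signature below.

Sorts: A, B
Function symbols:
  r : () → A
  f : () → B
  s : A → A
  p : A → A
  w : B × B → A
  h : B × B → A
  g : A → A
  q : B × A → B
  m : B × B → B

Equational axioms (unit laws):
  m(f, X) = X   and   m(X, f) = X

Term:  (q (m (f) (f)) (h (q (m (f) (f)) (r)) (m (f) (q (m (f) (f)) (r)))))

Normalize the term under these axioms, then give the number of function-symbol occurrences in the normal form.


1. (q (m (f) (f)) (h (q (m (f) (f)) (r)) (m (f) (q (m (f) (f)) (r)))))  →  (q (f) (h (q (m (f) (f)) (r)) (m (f) (q (m (f) (f)) (r)))))
2. (q (f) (h (q (m (f) (f)) (r)) (m (f) (q (m (f) (f)) (r)))))  →  (q (f) (h (q (f) (r)) (m (f) (q (m (f) (f)) (r)))))
3. (q (f) (h (q (f) (r)) (m (f) (q (m (f) (f)) (r)))))  →  (q (f) (h (q (f) (r)) (q (m (f) (f)) (r))))
4. (q (f) (h (q (f) (r)) (q (m (f) (f)) (r))))  →  (q (f) (h (q (f) (r)) (q (f) (r))))
normal form: (q (f) (h (q (f) (r)) (q (f) (r))))

size = 9


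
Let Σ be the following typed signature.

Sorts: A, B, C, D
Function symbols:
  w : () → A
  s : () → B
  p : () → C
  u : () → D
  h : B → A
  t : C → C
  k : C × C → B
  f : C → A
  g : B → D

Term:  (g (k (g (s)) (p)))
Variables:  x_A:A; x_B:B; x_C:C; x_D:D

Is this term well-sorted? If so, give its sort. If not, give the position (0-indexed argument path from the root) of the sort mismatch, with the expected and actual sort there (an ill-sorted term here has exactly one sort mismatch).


      (s) : B
    (g (s)) : D
    (p) : C
  (k (g (s)) (p)) : ✗ arg 0 at [0, 0] has sort D, expected C

ill-sorted at position [0, 0]: expected C, got D


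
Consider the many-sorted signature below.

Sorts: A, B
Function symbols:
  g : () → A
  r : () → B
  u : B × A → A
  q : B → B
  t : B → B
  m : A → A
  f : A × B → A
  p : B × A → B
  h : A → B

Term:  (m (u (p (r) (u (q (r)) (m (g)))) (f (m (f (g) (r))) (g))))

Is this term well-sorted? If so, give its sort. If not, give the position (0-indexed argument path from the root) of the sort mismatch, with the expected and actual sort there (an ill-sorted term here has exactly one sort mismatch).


ill-sorted at position [0, 1, 1]: expected B, got A

      (r) : B
          (r) : B
        (q (r)) : B
          (g) : A
        (m (g)) : A
      (u (q (r)) (m (g))) : A
    (p (r) (u (q (r)) (m (g)))) : B
          (g) : A
          (r) : B
        (f (g) (r)) : A
      (m (f (g) (r))) : A
      (g) : A
    (f (m (f (g) (r))) (g)) : ✗ arg 1 at [0, 1, 1] has sort A, expected B


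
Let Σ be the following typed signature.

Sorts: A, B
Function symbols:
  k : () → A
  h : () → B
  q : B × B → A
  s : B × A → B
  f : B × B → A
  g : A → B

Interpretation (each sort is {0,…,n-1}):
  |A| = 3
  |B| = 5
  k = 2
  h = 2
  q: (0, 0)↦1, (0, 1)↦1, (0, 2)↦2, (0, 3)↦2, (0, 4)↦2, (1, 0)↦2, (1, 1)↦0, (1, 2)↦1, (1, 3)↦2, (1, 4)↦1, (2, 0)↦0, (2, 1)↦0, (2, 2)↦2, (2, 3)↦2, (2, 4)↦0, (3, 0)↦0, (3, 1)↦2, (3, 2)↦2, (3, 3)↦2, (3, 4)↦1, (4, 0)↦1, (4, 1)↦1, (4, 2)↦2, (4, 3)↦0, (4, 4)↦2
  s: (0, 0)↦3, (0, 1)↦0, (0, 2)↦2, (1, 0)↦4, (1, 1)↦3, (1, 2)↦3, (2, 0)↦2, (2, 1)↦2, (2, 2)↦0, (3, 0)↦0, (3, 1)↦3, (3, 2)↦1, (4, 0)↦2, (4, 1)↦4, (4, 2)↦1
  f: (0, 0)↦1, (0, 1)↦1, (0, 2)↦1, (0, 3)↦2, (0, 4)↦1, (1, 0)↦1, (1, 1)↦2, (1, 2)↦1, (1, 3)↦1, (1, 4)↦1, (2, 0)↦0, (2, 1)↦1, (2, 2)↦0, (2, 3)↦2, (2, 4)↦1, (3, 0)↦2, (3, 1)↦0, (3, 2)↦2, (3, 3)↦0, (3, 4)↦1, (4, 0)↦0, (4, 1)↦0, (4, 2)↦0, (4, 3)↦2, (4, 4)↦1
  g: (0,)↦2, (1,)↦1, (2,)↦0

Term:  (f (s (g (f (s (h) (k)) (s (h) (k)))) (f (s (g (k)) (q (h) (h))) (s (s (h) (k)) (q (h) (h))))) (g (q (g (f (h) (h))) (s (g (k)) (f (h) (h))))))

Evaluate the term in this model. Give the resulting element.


  h = 2
  k = 2
  (s (h) (k)) = s(2, 2) = 0
  h = 2
  k = 2
  (s (h) (k)) = s(2, 2) = 0
  (f (s (h) (k)) (s (h) (k))) = f(0, 0) = 1
  (g (f (s (h) (k)) (s (h) (k)))) = g(1,) = 1
  k = 2
  (g (k)) = g(2,) = 0
  h = 2
  h = 2
  (q (h) (h)) = q(2, 2) = 2
  (s (g (k)) (q (h) (h))) = s(0, 2) = 2
  h = 2
  k = 2
  (s (h) (k)) = s(2, 2) = 0
  h = 2
  h = 2
  (q (h) (h)) = q(2, 2) = 2
  (s (s (h) (k)) (q (h) (h))) = s(0, 2) = 2
  (f (s (g (k)) (q (h) (h))) (s (s (h) (k)) (q (h) (h)))) = f(2, 2) = 0
  (s (g (f (s (h) (k)) (s (h) (k)))) (f (s (g (k)) (q (h) (h))) (s (s (h) (k)) (q (h) (h))))) = s(1, 0) = 4
  h = 2
  h = 2
  (f (h) (h)) = f(2, 2) = 0
  (g (f (h) (h))) = g(0,) = 2
  k = 2
  (g (k)) = g(2,) = 0
  h = 2
  h = 2
  (f (h) (h)) = f(2, 2) = 0
  (s (g (k)) (f (h) (h))) = s(0, 0) = 3
  (q (g (f (h) (h))) (s (g (k)) (f (h) (h)))) = q(2, 3) = 2
  (g (q (g (f (h) (h))) (s (g (k)) (f (h) (h))))) = g(2,) = 0
  (f (s (g (f (s (h) (k)) (s (h) (k)))) (f (s (g (k)) (q (h) (h))) (s (s (h) (k)) (q (h) (h))))) (g (q (g (f (h) (h))) (s (g (k)) (f (h) (h)))))) = f(4, 0) = 0

value = 0


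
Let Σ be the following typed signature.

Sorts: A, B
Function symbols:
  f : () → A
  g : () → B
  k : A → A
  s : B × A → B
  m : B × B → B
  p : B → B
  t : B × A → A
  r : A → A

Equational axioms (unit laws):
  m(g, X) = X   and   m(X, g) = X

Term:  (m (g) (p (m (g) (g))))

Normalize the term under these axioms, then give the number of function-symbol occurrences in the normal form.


1. (m (g) (p (m (g) (g))))  →  (p (m (g) (g)))
2. (p (m (g) (g)))  →  (p (g))
normal form: (p (g))

size = 2


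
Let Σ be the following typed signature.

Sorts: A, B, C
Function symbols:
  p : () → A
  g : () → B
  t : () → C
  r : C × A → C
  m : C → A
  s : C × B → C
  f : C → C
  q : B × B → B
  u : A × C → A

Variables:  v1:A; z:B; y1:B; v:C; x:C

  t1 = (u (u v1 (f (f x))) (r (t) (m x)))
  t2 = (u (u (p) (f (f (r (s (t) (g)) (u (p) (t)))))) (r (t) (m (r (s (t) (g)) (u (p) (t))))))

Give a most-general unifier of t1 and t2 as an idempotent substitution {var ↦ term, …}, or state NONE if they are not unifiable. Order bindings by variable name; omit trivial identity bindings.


{v1 ↦ (p), x ↦ (r (s (t) (g)) (u (p) (t)))}


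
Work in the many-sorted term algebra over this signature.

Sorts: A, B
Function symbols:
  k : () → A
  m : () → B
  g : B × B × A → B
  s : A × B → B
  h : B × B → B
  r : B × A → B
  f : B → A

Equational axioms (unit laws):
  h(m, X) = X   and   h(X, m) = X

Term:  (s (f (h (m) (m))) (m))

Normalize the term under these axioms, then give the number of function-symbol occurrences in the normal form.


size = 4

1. (s (f (h (m) (m))) (m))  →  (s (f (m)) (m))
normal form: (s (f (m)) (m))


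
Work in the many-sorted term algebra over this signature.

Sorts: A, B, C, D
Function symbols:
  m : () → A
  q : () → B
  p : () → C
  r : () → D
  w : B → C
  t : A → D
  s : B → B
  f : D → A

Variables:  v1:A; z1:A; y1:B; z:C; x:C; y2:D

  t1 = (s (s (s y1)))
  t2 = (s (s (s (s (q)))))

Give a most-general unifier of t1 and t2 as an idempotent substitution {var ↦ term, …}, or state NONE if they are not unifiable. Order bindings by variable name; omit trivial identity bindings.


{y1 ↦ (s (q))}


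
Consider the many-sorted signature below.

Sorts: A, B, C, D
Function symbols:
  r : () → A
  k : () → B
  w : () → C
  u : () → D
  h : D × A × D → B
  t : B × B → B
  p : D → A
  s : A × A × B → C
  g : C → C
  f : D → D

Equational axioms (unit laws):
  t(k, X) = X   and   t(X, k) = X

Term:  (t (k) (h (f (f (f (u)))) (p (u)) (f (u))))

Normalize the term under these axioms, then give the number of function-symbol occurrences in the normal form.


size = 9

1. (t (k) (h (f (f (f (u)))) (p (u)) (f (u))))  →  (h (f (f (f (u)))) (p (u)) (f (u)))
normal form: (h (f (f (f (u)))) (p (u)) (f (u)))


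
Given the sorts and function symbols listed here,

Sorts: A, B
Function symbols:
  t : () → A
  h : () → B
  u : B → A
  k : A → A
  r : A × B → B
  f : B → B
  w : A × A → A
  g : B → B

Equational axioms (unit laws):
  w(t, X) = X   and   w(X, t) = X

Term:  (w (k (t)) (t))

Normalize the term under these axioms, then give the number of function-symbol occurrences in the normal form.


size = 2

1. (w (k (t)) (t))  →  (k (t))
normal form: (k (t))


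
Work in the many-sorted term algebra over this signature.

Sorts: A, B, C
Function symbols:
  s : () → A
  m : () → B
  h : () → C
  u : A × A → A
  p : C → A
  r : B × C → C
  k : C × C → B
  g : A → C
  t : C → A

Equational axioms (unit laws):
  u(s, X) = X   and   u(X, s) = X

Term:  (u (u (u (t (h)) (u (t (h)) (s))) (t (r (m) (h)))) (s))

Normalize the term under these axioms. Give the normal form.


normal form = (u (u (t (h)) (t (h))) (t (r (m) (h))))

1. (u (u (u (t (h)) (u (t (h)) (s))) (t (r (m) (h)))) (s))  →  (u (u (t (h)) (u (t (h)) (s))) (t (r (m) (h))))
2. (u (u (t (h)) (u (t (h)) (s))) (t (r (m) (h))))  →  (u (u (t (h)) (t (h))) (t (r (m) (h))))


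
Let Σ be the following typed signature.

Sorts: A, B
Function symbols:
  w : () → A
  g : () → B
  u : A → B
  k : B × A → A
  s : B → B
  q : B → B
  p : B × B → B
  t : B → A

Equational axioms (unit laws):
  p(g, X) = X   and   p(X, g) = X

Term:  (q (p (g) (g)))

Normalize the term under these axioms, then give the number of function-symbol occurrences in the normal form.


1. (q (p (g) (g)))  →  (q (g))
normal form: (q (g))

size = 2


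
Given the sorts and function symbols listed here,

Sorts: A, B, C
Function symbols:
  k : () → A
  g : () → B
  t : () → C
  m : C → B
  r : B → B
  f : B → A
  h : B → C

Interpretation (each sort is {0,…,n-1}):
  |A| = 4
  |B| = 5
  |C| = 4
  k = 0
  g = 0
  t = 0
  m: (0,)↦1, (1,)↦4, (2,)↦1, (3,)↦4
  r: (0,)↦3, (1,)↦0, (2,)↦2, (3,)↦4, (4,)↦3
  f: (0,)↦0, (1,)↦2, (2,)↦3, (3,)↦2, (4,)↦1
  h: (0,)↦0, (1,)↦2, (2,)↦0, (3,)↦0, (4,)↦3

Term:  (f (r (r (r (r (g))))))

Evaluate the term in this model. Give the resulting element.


  g = 0
  (r (g)) = r(0,) = 3
  (r (r (g))) = r(3,) = 4
  (r (r (r (g)))) = r(4,) = 3
  (r (r (r (r (g))))) = r(3,) = 4
  (f (r (r (r (r (g)))))) = f(4,) = 1

value = 1


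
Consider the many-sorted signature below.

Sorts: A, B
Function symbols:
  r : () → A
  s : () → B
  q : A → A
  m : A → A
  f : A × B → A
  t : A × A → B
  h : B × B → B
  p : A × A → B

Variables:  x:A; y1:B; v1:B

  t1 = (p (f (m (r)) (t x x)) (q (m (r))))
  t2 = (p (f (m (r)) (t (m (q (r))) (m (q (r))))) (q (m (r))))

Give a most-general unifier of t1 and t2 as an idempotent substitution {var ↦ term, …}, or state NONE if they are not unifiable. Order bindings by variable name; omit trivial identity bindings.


{x ↦ (m (q (r)))}


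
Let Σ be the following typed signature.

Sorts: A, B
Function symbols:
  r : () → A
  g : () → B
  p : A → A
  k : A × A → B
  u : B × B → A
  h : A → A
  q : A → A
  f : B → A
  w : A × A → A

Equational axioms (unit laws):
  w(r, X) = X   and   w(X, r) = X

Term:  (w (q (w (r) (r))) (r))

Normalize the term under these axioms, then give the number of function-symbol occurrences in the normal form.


1. (w (q (w (r) (r))) (r))  →  (q (w (r) (r)))
2. (q (w (r) (r)))  →  (q (r))
normal form: (q (r))

size = 2


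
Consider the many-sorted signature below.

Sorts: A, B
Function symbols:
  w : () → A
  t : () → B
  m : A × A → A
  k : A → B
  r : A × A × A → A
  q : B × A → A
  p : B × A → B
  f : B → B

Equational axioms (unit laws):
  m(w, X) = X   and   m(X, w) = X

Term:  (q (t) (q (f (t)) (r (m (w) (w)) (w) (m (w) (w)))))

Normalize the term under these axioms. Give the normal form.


normal form = (q (t) (q (f (t)) (r (w) (w) (w))))

1. (q (t) (q (f (t)) (r (m (w) (w)) (w) (m (w) (w)))))  →  (q (t) (q (f (t)) (r (w) (w) (m (w) (w)))))
2. (q (t) (q (f (t)) (r (w) (w) (m (w) (w)))))  →  (q (t) (q (f (t)) (r (w) (w) (w))))


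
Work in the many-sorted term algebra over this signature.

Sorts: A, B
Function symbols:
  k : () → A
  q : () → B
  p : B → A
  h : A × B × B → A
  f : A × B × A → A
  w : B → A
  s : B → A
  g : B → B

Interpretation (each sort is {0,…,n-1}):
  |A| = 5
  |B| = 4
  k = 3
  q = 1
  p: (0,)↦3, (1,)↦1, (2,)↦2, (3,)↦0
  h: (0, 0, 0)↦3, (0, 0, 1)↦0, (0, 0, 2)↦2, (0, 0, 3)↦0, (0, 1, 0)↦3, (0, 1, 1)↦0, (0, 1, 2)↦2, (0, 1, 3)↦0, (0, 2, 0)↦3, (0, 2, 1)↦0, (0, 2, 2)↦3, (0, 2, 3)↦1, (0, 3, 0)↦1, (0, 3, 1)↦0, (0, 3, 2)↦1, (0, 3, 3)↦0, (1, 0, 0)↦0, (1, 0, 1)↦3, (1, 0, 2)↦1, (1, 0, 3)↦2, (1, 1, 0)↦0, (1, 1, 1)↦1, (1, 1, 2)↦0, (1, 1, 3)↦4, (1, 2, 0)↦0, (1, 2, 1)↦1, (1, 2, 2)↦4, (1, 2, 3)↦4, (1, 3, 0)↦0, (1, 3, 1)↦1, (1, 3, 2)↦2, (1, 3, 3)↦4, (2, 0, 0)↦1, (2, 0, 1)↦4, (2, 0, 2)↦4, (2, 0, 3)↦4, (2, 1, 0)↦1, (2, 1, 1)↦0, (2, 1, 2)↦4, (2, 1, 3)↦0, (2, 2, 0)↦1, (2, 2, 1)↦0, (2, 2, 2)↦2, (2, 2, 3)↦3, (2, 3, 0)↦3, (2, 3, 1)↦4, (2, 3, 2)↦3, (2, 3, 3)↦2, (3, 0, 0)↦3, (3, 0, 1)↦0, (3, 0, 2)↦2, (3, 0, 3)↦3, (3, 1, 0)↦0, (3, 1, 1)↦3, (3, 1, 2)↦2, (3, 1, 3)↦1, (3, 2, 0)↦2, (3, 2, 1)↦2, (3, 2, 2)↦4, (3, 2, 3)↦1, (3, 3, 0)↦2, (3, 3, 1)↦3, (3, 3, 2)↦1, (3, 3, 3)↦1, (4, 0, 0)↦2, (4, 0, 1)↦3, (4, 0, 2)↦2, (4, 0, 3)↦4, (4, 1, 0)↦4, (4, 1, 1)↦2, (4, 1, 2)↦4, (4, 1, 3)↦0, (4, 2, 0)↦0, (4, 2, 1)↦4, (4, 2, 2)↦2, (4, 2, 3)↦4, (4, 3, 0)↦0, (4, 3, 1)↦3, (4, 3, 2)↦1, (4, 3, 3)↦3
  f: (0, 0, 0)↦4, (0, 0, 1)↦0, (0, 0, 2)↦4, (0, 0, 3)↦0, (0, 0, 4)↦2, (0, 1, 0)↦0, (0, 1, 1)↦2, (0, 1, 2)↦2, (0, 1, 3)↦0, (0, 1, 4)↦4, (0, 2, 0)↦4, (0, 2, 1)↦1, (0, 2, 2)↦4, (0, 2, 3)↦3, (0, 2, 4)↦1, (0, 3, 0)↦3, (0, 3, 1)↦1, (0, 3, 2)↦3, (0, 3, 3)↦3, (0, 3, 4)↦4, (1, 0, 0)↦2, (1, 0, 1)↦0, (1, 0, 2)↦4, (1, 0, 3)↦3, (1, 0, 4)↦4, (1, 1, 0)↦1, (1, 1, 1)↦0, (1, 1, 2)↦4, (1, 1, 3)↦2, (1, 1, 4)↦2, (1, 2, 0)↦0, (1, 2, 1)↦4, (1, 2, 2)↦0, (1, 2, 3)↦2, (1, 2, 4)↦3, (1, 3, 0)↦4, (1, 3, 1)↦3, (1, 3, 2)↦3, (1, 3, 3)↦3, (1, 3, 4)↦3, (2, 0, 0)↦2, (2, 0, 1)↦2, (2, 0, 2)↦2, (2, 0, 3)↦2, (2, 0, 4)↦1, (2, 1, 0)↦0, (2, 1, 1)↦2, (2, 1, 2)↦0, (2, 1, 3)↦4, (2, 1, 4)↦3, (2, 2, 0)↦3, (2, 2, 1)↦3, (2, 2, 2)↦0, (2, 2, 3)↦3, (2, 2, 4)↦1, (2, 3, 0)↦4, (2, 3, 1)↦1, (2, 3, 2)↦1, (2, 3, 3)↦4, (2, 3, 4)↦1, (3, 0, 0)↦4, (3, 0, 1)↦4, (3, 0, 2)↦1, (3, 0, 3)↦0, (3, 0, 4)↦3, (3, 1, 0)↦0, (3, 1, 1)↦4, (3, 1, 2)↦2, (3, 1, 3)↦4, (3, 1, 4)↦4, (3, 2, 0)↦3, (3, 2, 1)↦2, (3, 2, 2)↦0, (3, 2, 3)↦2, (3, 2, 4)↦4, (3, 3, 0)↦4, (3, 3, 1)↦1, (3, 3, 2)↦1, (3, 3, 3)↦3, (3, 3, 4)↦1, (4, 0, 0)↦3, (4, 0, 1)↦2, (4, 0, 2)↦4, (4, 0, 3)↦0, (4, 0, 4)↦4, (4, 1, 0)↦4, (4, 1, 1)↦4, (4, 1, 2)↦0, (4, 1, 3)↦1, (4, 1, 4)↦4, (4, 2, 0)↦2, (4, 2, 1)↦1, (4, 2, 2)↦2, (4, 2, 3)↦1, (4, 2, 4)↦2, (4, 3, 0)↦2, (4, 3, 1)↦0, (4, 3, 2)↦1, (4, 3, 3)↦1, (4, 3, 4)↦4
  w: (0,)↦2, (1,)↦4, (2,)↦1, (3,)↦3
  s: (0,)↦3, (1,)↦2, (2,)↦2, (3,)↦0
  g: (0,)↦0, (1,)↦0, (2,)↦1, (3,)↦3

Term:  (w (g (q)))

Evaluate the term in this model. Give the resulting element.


  q = 1
  (g (q)) = g(1,) = 0
  (w (g (q))) = w(0,) = 2

value = 2


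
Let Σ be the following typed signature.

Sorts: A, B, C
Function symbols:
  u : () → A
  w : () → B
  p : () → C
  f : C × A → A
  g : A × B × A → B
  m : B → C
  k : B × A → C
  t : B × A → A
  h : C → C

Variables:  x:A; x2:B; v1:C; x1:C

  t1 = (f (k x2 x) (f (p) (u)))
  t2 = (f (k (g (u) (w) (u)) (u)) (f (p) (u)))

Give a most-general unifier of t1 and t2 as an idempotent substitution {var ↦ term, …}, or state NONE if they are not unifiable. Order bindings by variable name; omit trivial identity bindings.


{x ↦ (u), x2 ↦ (g (u) (w) (u))}


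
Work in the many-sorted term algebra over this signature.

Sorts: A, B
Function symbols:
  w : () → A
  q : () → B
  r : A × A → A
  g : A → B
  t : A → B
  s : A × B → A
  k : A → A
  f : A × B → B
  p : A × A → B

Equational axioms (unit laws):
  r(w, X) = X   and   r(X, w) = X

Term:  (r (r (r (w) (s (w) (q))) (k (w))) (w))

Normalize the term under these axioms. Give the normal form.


normal form = (r (s (w) (q)) (k (w)))

1. (r (r (r (w) (s (w) (q))) (k (w))) (w))  →  (r (r (w) (s (w) (q))) (k (w)))
2. (r (r (w) (s (w) (q))) (k (w)))  →  (r (s (w) (q)) (k (w)))


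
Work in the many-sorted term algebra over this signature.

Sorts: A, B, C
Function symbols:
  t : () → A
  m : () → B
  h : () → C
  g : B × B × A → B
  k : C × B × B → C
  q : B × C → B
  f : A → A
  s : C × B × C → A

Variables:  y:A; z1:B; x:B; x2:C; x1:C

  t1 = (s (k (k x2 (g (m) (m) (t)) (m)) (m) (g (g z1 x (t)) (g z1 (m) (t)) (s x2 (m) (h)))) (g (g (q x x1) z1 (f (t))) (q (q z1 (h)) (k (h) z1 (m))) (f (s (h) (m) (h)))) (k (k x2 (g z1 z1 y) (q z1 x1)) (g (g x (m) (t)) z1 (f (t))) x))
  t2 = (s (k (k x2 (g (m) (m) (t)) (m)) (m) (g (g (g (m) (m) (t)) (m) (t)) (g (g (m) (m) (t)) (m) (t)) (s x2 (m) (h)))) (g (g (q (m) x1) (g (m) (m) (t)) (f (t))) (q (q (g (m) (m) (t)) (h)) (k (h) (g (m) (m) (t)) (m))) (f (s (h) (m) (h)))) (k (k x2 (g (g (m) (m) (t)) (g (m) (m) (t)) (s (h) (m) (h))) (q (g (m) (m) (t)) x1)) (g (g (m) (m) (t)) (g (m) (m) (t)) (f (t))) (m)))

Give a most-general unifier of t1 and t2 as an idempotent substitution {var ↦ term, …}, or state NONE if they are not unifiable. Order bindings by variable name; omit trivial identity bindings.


{x ↦ (m), y ↦ (s (h) (m) (h)), z1 ↦ (g (m) (m) (t))}


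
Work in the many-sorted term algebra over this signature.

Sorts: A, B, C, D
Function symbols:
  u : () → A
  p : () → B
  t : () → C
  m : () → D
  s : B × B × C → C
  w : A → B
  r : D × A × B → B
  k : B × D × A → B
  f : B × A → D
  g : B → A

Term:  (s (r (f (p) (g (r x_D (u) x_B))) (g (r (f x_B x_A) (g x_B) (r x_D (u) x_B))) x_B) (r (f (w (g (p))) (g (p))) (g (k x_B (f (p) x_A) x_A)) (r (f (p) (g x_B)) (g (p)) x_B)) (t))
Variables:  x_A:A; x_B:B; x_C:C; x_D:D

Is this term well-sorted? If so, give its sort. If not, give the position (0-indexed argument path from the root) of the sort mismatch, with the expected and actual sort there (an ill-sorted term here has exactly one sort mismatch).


      (p) : B
          x_D : D
          (u) : A
          x_B : B
        (r x_D (u) x_B) : B
      (g (r x_D (u) x_B)) : A
    (f (p) (g (r x_D (u) x_B))) : D
          x_B : B
          x_A : A
        (f x_B x_A) : D
          x_B : B
        (g x_B) : A
          x_D : D
          (u) : A
          x_B : B
        (r x_D (u) x_B) : B
      (r (f x_B x_A) (g x_B) (r x_D (u) x_B)) : B
    (g (r (f x_B x_A) (g x_B) (r x_D (u) x_B))) : A
    x_B : B
  (r (f (p) (g (r x_D (u) x_B))) (g (r (f x_B x_A) (g x_B) (r x_D (u) x_B))) x_B) : B
          (p) : B
        (g (p)) : A
      (w (g (p))) : B
        (p) : B
      (g (p)) : A
    (f (w (g (p))) (g (p))) : D
        x_B : B
          (p) : B
          x_A : A
        (f (p) x_A) : D
        x_A : A
      (k x_B (f (p) x_A) x_A) : B
    (g (k x_B (f (p) x_A) x_A)) : A
        (p) : B
          x_B : B
        (g x_B) : A
      (f (p) (g x_B)) : D
        (p) : B
      (g (p)) : A
      x_B : B
    (r (f (p) (g x_B)) (g (p)) x_B) : B
  (r (f (w (g (p))) (g (p))) (g (k x_B (f (p) x_A) x_A)) (r (f (p) (g x_B)) (g (p)) x_B)) : B
  (t) : C
(s (r (f (p) (g (r x_D (u) x_B))) (g (r (f x_B x_A) (g x_B) (r x_D (u) x_B))) x_B) (r (f (w (g (p))) (g (p))) (g (k x_B (f (p) x_A) x_A)) (r (f (p) (g x_B)) (g (p)) x_B)) (t)) : C

well-sorted; sort = C


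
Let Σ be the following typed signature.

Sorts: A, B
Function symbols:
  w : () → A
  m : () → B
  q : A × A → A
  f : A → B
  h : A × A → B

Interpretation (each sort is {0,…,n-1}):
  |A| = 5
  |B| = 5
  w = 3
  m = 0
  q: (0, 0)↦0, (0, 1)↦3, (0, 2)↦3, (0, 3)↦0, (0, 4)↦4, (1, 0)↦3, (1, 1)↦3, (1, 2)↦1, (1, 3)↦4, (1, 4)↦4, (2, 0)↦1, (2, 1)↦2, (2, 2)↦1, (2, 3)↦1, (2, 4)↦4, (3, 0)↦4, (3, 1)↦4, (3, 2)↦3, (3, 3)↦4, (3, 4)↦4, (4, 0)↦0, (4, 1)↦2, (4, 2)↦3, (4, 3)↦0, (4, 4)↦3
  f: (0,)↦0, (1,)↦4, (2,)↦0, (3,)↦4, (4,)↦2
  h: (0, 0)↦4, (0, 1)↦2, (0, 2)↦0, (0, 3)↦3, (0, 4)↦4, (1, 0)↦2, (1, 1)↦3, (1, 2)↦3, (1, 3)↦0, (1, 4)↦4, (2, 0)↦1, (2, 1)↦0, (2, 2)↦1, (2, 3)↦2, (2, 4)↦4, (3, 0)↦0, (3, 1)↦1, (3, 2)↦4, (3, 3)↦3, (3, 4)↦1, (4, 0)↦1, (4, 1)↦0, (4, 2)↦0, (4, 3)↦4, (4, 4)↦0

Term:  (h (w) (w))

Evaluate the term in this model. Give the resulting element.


value = 3

  w = 3
  w = 3
  (h (w) (w)) = h(3, 3) = 3


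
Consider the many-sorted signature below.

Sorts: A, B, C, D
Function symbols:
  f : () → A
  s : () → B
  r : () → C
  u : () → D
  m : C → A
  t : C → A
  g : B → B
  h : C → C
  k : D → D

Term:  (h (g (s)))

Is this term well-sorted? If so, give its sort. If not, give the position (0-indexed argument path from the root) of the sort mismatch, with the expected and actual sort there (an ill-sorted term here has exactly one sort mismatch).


    (s) : B
  (g (s)) : B
(h (g (s))) : ✗ arg 0 at [0] has sort B, expected C

ill-sorted at position [0]: expected C, got B


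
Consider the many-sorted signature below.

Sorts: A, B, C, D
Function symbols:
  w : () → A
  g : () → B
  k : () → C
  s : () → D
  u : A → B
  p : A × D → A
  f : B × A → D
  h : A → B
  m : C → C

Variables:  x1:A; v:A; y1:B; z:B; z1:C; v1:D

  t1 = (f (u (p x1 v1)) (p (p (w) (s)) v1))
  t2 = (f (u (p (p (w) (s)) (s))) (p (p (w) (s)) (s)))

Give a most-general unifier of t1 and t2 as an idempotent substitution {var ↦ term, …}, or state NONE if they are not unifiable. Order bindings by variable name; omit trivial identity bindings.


{v1 ↦ (s), x1 ↦ (p (w) (s))}


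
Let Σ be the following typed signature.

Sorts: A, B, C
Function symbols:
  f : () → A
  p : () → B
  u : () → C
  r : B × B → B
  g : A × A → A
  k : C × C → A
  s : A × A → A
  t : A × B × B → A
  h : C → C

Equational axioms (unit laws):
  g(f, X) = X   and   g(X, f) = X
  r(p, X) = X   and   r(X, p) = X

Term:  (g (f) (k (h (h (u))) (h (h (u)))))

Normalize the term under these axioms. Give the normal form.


normal form = (k (h (h (u))) (h (h (u))))

1. (g (f) (k (h (h (u))) (h (h (u)))))  →  (k (h (h (u))) (h (h (u))))


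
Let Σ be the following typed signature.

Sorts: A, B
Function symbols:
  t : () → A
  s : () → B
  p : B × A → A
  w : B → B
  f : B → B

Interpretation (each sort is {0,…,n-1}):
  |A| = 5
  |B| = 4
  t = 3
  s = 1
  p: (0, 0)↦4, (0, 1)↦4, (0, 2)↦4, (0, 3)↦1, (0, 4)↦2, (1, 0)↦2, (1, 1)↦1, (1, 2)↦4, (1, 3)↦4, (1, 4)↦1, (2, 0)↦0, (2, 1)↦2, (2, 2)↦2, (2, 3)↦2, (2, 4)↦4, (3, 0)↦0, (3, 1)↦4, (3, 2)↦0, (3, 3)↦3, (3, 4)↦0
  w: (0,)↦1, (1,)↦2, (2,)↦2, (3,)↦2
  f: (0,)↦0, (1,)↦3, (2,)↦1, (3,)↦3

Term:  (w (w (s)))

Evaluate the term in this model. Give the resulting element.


value = 2

  s = 1
  (w (s)) = w(1,) = 2
  (w (w (s))) = w(2,) = 2


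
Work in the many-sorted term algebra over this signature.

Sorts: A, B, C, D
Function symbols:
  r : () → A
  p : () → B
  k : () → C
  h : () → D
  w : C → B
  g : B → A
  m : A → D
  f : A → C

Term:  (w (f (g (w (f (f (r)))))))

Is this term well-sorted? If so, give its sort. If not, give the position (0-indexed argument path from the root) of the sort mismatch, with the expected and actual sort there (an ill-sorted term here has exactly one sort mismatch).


            (r) : A
          (f (r)) : C
        (f (f (r))) : ✗ arg 0 at [0, 0, 0, 0, 0] has sort C, expected A

ill-sorted at position [0, 0, 0, 0, 0]: expected A, got C


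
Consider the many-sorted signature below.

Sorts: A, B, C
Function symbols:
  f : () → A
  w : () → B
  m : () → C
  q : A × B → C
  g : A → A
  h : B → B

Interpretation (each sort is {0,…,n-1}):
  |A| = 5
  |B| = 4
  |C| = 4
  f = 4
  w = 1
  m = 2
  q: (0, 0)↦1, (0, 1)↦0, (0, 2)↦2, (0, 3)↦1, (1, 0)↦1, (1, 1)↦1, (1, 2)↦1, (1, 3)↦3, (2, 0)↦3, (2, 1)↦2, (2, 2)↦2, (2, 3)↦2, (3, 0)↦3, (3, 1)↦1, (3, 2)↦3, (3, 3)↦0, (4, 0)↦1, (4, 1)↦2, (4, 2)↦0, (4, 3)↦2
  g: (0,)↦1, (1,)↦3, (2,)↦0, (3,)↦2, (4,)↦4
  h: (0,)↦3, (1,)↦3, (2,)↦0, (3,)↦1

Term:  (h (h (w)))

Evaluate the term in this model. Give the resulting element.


value = 1

  w = 1
  (h (w)) = h(1,) = 3
  (h (h (w))) = h(3,) = 1


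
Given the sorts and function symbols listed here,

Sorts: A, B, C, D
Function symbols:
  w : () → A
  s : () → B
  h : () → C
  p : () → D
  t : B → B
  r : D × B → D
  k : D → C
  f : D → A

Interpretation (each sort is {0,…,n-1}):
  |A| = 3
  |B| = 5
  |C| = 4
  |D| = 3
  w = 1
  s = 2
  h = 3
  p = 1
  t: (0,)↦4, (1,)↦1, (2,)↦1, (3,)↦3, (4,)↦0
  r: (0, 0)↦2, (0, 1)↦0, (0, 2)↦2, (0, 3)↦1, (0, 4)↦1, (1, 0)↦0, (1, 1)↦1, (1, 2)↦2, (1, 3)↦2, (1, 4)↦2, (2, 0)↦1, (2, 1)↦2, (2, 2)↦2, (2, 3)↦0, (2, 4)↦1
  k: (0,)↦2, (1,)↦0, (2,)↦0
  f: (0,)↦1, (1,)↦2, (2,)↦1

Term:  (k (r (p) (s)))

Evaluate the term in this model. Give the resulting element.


  p = 1
  s = 2
  (r (p) (s)) = r(1, 2) = 2
  (k (r (p) (s))) = k(2,) = 0

value = 0


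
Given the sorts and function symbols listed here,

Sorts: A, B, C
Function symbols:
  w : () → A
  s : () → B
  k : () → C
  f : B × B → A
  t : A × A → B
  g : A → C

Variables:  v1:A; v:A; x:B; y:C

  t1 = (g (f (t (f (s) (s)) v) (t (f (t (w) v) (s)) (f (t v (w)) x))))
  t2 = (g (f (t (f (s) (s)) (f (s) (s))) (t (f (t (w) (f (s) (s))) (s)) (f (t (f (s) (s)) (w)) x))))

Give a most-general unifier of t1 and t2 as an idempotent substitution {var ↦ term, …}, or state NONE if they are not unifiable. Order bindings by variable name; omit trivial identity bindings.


{v ↦ (f (s) (s))}


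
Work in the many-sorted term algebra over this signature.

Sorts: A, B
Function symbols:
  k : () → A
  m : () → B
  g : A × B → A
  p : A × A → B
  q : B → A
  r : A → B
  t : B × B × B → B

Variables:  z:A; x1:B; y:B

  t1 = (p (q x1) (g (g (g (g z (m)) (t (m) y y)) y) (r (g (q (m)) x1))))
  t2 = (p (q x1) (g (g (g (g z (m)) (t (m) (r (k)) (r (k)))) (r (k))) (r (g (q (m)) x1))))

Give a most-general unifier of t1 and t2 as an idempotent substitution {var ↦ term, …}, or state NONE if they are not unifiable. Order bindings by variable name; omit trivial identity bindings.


{y ↦ (r (k))}


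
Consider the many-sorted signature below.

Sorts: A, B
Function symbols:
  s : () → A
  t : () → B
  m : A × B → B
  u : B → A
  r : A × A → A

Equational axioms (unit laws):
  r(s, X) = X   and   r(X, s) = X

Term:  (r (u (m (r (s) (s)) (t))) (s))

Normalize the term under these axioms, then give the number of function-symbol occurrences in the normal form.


1. (r (u (m (r (s) (s)) (t))) (s))  →  (u (m (r (s) (s)) (t)))
2. (u (m (r (s) (s)) (t)))  →  (u (m (s) (t)))
normal form: (u (m (s) (t)))

size = 4


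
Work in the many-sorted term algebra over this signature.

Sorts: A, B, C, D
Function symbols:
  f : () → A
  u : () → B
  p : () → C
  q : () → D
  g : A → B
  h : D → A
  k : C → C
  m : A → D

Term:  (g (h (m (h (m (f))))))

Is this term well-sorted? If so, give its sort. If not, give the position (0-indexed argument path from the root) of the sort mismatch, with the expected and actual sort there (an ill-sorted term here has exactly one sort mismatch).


well-sorted; sort = B

          (f) : A
        (m (f)) : D
      (h (m (f))) : A
    (m (h (m (f)))) : D
  (h (m (h (m (f))))) : A
(g (h (m (h (m (f)))))) : B


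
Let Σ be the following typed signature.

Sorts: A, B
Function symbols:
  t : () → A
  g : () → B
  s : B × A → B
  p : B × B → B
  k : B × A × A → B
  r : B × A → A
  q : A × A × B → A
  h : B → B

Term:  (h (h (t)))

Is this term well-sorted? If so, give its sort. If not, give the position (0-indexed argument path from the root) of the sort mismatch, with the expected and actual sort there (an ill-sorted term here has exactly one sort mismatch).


    (t) : A
  (h (t)) : ✗ arg 0 at [0, 0] has sort A, expected B

ill-sorted at position [0, 0]: expected B, got A


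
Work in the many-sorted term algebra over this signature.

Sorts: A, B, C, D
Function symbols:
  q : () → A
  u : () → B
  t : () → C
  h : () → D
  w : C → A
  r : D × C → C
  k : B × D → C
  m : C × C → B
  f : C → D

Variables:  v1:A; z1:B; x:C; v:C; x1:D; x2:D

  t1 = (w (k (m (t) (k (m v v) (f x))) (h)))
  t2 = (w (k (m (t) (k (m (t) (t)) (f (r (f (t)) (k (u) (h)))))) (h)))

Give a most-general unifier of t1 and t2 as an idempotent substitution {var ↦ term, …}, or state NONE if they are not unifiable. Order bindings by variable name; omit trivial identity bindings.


{v ↦ (t), x ↦ (r (f (t)) (k (u) (h)))}


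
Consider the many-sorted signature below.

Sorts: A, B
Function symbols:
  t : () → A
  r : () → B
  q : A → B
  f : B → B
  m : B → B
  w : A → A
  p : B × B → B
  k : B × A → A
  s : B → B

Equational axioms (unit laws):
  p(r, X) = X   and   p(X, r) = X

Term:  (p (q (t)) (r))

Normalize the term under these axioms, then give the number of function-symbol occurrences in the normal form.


size = 2

1. (p (q (t)) (r))  →  (q (t))
normal form: (q (t))


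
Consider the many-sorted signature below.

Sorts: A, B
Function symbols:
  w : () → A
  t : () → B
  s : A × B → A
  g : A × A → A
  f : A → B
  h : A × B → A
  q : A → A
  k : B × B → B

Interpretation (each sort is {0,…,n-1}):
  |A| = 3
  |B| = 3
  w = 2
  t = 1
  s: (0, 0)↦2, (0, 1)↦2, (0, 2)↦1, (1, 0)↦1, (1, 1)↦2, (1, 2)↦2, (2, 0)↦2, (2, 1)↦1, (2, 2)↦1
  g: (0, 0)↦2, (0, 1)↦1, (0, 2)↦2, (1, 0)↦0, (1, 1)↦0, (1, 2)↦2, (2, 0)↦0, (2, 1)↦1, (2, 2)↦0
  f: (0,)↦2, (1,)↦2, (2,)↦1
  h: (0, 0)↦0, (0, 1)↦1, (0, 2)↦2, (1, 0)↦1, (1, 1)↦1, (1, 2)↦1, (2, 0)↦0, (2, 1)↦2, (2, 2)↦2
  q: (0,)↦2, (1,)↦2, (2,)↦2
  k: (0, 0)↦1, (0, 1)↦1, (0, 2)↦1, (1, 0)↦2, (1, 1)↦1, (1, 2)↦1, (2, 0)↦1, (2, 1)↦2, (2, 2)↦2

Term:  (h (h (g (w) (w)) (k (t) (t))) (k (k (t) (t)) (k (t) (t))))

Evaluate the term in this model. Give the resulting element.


  w = 2
  w = 2
  (g (w) (w)) = g(2, 2) = 0
  t = 1
  t = 1
  (k (t) (t)) = k(1, 1) = 1
  (h (g (w) (w)) (k (t) (t))) = h(0, 1) = 1
  t = 1
  t = 1
  (k (t) (t)) = k(1, 1) = 1
  t = 1
  t = 1
  (k (t) (t)) = k(1, 1) = 1
  (k (k (t) (t)) (k (t) (t))) = k(1, 1) = 1
  (h (h (g (w) (w)) (k (t) (t))) (k (k (t) (t)) (k (t) (t)))) = h(1, 1) = 1

value = 1


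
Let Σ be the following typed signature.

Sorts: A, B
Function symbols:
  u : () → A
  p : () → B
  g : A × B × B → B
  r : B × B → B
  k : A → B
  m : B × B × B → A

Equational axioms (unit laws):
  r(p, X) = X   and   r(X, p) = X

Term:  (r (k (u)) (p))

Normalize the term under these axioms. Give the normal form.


normal form = (k (u))

1. (r (k (u)) (p))  →  (k (u))


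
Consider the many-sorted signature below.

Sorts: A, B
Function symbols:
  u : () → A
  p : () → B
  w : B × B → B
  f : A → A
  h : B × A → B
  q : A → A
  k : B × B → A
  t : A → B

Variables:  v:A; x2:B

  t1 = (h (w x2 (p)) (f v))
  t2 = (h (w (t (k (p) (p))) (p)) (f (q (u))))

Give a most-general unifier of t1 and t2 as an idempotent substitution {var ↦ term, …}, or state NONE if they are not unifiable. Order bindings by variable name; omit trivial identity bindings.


{v ↦ (q (u)), x2 ↦ (t (k (p) (p)))}
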